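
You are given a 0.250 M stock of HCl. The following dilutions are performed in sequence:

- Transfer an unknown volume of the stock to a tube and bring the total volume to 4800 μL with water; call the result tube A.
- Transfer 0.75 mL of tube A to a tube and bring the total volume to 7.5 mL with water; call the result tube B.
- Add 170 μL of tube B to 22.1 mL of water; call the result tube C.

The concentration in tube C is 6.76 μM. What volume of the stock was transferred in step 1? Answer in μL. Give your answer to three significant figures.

Step 1: v brought to 4800 μL → factor = 4800 μL/v
Step 2: 0.75 mL brought to 7.5 mL → factor 7.5/0.75 = 10
Step 3: 170 μL + 22.1 mL = 22270 μL total → factor 22270/170 = 131
Product of known-step factors = 1310
Overall factor = 0.250 M / (6.76 μM) = 36982
Step-1 factor = 36982 / 1310 = 28.231
v = 4800 μL / 28.231 = 170 μL

170 μL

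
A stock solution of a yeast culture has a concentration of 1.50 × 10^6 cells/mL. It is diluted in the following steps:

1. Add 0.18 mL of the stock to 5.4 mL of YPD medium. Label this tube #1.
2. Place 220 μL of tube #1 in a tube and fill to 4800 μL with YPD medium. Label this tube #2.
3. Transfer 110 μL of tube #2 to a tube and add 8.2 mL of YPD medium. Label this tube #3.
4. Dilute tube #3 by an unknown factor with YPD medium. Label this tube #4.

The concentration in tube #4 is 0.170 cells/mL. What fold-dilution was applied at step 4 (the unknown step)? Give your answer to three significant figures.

Step 1: 0.18 mL + 5.4 mL = 5.58 mL total → factor 5.58/0.18 = 31
Step 2: 220 μL brought to 4800 μL → factor 4800/220 = 21.818
Step 3: 110 μL + 8.2 mL = 8310 μL total → factor 8310/110 = 75.545
Step 4: unknown factor x
Product of known-step factors = 51096
Overall factor = 1.50 × 10^6 cells/mL / (0.170 cells/mL) = 8.8235 × 10^6
x = 8.8235 × 10^6 / 51096 = 173

173-fold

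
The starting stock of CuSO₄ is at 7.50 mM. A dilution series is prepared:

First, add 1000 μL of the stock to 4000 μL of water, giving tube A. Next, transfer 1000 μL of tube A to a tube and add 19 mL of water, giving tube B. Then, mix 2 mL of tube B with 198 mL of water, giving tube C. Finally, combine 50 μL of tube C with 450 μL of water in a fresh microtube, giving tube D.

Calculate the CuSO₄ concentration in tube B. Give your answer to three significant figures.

Step 1: 1000 μL + 4000 μL = 5000 μL total → factor 5000/1000 = 5
Step 2: 1000 μL + 19 mL = 20000 μL total → factor 20000/1000 = 20
Dilution factor through tube B = 5 × 20 = 100
[tube B] = 7.50 mM / 100 = 0.0750 mM

0.0750 mM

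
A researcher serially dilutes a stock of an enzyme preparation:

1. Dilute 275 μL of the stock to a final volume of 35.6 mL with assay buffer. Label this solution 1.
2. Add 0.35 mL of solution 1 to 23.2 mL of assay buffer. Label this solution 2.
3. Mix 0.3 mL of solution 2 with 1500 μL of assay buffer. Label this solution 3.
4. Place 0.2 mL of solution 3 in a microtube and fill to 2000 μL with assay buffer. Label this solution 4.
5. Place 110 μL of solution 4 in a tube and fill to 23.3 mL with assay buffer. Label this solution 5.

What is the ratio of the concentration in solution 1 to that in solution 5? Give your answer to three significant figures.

Step 1: 275 μL brought to 35.6 mL → factor 35600/275 = 129.45
Step 2: 0.35 mL + 23.2 mL = 23.55 mL total → factor 23.55/0.35 = 67.286
Step 3: 0.3 mL + 1500 μL = 1.8 mL total → factor 1.8/0.3 = 6
Step 4: 0.2 mL brought to 2000 μL → factor 2/0.2 = 10
Step 5: 110 μL brought to 23.3 mL → factor 23300/110 = 211.82
Dilution factor to solution 1 = 129.45; to solution 5 = 1.107 × 10^8
[solution 1]/[solution 5] = (factor to solution 5)/(factor to solution 1) = 1.107 × 10^8/129.45 = 8.55 × 10^5

8.55 × 10^5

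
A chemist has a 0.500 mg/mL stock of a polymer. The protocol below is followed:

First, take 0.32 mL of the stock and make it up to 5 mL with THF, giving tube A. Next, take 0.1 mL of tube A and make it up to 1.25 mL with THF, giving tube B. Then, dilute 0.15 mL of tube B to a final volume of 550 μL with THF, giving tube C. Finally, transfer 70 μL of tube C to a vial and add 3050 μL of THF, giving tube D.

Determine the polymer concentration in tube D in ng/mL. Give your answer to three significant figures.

15.7 ng/mL

Step 1: 0.32 mL brought to 5 mL → factor 5/0.32 = 15.625
Step 2: 0.1 mL brought to 1.25 mL → factor 1.25/0.1 = 12.5
Step 3: 0.15 mL brought to 550 μL → factor 0.55/0.15 = 3.6667
Step 4: 70 μL + 3050 μL = 3120 μL total → factor 3120/70 = 44.571
Overall dilution factor = 15.625 × 12.5 × 3.6667 × 44.571 = 31920
Final = 0.500 mg/mL / 31920 = 1.566 × 10^-5 mg/mL = 15.7 ng/mL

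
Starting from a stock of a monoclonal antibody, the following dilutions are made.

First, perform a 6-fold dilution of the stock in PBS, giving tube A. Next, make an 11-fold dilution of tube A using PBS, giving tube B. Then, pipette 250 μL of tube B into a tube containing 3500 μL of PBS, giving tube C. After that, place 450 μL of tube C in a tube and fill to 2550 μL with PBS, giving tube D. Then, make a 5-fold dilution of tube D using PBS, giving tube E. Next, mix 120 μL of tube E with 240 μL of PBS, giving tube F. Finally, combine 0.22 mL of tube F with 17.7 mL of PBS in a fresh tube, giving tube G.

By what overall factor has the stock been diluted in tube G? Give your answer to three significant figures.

Step 1: 6-fold → factor 6
Step 2: 11-fold → factor 11
Step 3: 250 μL + 3500 μL = 3750 μL total → factor 3750/250 = 15
Step 4: 450 μL brought to 2550 μL → factor 2550/450 = 5.6667
Step 5: 5-fold → factor 5
Step 6: 120 μL + 240 μL = 360 μL total → factor 360/120 = 3
Step 7: 0.22 mL + 17.7 mL = 17.92 mL total → factor 17.92/0.22 = 81.455
Overall dilution factor = 6 × 11 × 15 × 5.6667 × 5 × 3 × 81.455 = 6.8544 × 10^6

6.85 × 10^6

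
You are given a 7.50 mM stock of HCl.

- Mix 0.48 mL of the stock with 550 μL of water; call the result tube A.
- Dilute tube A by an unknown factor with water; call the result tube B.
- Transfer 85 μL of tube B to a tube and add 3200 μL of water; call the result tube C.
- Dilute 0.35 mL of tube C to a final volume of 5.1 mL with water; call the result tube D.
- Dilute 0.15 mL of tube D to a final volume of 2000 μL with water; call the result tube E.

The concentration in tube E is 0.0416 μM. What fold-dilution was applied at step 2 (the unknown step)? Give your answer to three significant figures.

Step 1: 0.48 mL + 550 μL = 1.03 mL total → factor 1.03/0.48 = 2.1458
Step 2: unknown factor x
Step 3: 85 μL + 3200 μL = 3285 μL total → factor 3285/85 = 38.647
Step 4: 0.35 mL brought to 5.1 mL → factor 5.1/0.35 = 14.571
Step 5: 0.15 mL brought to 2000 μL → factor 2/0.15 = 13.333
Product of known-step factors = 16112
Overall factor = 7.50 mM / (0.0416 μM) = 1.8029 × 10^5
x = 1.8029 × 10^5 / 16112 = 11.2

11.2-fold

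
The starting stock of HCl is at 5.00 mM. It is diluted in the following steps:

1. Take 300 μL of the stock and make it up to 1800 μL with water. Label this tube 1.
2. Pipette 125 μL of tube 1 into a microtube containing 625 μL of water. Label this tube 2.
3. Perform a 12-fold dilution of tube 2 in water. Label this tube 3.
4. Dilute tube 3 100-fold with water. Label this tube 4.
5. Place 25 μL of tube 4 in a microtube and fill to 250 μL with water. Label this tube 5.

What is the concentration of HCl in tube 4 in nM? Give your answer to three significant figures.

116 nM

Step 1: 300 μL brought to 1800 μL → factor 1800/300 = 6
Step 2: 125 μL + 625 μL = 750 μL total → factor 750/125 = 6
Step 3: 12-fold → factor 12
Step 4: 100-fold → factor 100
Dilution factor through tube 4 = 6 × 6 × 12 × 100 = 43200
[tube 4] = 5.00 mM / 43200 = 0.0001157 mM = 116 nM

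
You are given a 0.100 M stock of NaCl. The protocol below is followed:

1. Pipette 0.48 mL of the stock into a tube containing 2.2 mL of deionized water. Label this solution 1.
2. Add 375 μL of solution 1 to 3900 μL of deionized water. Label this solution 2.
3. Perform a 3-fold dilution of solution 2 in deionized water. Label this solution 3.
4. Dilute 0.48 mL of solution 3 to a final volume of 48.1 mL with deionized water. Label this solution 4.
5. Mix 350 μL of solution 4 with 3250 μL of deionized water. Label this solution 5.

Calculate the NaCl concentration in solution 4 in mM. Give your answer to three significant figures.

0.00523 mM

Step 1: 0.48 mL + 2.2 mL = 2.68 mL total → factor 2.68/0.48 = 5.5833
Step 2: 375 μL + 3900 μL = 4275 μL total → factor 4275/375 = 11.4
Step 3: 3-fold → factor 3
Step 4: 0.48 mL brought to 48.1 mL → factor 48.1/0.48 = 100.21
Dilution factor through solution 4 = 5.5833 × 11.4 × 3 × 100.21 = 19135
[solution 4] = 0.100 M / 19135 = 5.226 × 10^-6 M = 0.00523 mM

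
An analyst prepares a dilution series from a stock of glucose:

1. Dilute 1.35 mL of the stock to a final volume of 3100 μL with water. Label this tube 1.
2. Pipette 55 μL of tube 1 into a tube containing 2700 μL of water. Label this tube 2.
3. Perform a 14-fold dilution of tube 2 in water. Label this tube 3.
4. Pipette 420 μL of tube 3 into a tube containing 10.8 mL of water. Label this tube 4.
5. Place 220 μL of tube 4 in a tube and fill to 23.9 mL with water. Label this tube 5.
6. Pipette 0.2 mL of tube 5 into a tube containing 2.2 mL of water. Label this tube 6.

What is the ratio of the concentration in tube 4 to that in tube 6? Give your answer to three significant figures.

Step 1: 1.35 mL brought to 3100 μL → factor 3.1/1.35 = 2.2963
Step 2: 55 μL + 2700 μL = 2755 μL total → factor 2755/55 = 50.091
Step 3: 14-fold → factor 14
Step 4: 420 μL + 10.8 mL = 11220 μL total → factor 11220/420 = 26.714
Step 5: 220 μL brought to 23.9 mL → factor 23900/220 = 108.64
Step 6: 0.2 mL + 2.2 mL = 2.4 mL total → factor 2.4/0.2 = 12
Dilution factor to tube 4 = 43019; to tube 6 = 5.6081 × 10^7
[tube 4]/[tube 6] = (factor to tube 6)/(factor to tube 4) = 5.6081 × 10^7/43019 = 1.30 × 10^3

1.30 × 10^3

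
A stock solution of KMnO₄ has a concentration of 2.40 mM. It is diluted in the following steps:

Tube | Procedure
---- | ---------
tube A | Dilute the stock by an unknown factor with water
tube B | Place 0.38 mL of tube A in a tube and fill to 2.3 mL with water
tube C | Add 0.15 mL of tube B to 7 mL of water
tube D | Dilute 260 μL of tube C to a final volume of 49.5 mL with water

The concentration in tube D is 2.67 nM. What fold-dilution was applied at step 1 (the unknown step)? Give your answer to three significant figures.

Step 1: unknown factor x
Step 2: 0.38 mL brought to 2.3 mL → factor 2.3/0.38 = 6.0526
Step 3: 0.15 mL + 7 mL = 7.15 mL total → factor 7.15/0.15 = 47.667
Step 4: 260 μL brought to 49.5 mL → factor 49500/260 = 190.38
Product of known-step factors = 54928
Overall factor = 2.40 mM / (2.67 nM) = 8.9888 × 10^5
x = 8.9888 × 10^5 / 54928 = 16.4

16.4-fold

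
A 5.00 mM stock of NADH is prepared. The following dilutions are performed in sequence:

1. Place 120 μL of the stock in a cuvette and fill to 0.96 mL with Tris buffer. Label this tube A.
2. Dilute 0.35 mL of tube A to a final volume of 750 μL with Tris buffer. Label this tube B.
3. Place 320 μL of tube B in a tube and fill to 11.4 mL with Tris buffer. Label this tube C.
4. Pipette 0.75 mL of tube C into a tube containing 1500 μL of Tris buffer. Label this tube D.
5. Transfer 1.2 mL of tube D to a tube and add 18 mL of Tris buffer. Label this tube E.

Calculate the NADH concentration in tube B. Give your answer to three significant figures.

0.292 mM

Step 1: 120 μL brought to 0.96 mL → factor 960/120 = 8
Step 2: 0.35 mL brought to 750 μL → factor 0.75/0.35 = 2.1429
Dilution factor through tube B = 8 × 2.1429 = 17.143
[tube B] = 5.00 mM / 17.143 = 0.292 mM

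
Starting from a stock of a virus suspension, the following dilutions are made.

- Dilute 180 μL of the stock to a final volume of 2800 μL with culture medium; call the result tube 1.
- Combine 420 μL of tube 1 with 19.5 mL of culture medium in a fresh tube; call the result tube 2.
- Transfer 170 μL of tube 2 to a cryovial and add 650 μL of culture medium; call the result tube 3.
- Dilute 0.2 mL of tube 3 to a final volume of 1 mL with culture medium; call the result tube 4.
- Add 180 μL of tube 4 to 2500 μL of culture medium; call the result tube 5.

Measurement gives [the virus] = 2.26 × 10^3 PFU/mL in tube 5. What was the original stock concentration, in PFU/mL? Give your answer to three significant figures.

5.99 × 10^8 PFU/mL

Step 1: 180 μL brought to 2800 μL → factor 2800/180 = 15.556
Step 2: 420 μL + 19.5 mL = 19920 μL total → factor 19920/420 = 47.429
Step 3: 170 μL + 650 μL = 820 μL total → factor 820/170 = 4.8235
Step 4: 0.2 mL brought to 1 mL → factor 1/0.2 = 5
Step 5: 180 μL + 2500 μL = 2680 μL total → factor 2680/180 = 14.889
Overall dilution factor = 15.556 × 47.429 × 4.8235 × 5 × 14.889 = 2.6492 × 10^5
Stock = 2.26 × 10^3 PFU/mL × 2.6492 × 10^5 = 5.99 × 10^8 PFU/mL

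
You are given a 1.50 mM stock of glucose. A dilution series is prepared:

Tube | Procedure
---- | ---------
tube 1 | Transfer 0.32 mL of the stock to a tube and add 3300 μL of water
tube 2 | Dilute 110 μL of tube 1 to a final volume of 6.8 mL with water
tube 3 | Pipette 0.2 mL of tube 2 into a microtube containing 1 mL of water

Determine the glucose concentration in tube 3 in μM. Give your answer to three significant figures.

0.357 μM

Step 1: 0.32 mL + 3300 μL = 3.62 mL total → factor 3.62/0.32 = 11.312
Step 2: 110 μL brought to 6.8 mL → factor 6800/110 = 61.818
Step 3: 0.2 mL + 1 mL = 1.2 mL total → factor 1.2/0.2 = 6
Overall dilution factor = 11.312 × 61.818 × 6 = 4195.9
Final = 1.50 mM / 4195.9 = 0.0003575 mM = 0.357 μM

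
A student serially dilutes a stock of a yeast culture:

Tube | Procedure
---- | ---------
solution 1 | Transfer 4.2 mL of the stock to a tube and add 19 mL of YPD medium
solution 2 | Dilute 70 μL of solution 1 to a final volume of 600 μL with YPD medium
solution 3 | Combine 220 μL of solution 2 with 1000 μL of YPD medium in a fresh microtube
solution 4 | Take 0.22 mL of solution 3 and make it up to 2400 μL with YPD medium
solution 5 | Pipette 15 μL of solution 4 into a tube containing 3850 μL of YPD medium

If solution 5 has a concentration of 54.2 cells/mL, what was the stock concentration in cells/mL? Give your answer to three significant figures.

Step 1: 4.2 mL + 19 mL = 23.2 mL total → factor 23.2/4.2 = 5.5238
Step 2: 70 μL brought to 600 μL → factor 600/70 = 8.5714
Step 3: 220 μL + 1000 μL = 1220 μL total → factor 1220/220 = 5.5455
Step 4: 0.22 mL brought to 2400 μL → factor 2.4/0.22 = 10.909
Step 5: 15 μL + 3850 μL = 3865 μL total → factor 3865/15 = 257.67
Overall dilution factor = 5.5238 × 8.5714 × 5.5455 × 10.909 × 257.67 = 7.3803 × 10^5
Stock = 54.2 cells/mL × 7.3803 × 10^5 = 4.00 × 10^7 cells/mL

4.00 × 10^7 cells/mL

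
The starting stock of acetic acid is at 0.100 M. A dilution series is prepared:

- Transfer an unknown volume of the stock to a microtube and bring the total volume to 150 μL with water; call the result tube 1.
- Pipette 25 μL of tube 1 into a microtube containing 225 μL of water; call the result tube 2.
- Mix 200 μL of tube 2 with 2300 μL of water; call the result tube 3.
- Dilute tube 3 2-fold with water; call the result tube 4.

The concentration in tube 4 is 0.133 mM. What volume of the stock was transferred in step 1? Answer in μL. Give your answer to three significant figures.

Step 1: v brought to 150 μL → factor = 150 μL/v
Step 2: 25 μL + 225 μL = 250 μL total → factor 250/25 = 10
Step 3: 200 μL + 2300 μL = 2500 μL total → factor 2500/200 = 12.5
Step 4: 2-fold → factor 2
Product of known-step factors = 250
Overall factor = 0.100 M / (0.133 mM) = 751.88
Step-1 factor = 751.88 / 250 = 3.0075
v = 150 μL / 3.0075 = 49.9 μL

49.9 μL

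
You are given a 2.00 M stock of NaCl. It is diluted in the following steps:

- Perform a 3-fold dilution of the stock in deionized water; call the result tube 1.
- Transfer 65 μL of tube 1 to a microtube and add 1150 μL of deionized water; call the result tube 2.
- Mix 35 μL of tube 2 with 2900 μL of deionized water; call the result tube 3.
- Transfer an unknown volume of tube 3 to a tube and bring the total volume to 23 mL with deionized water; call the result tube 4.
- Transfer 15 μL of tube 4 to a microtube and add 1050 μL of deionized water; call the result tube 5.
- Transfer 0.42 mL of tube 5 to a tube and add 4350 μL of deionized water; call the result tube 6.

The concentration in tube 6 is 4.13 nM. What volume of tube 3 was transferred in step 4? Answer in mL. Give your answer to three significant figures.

0.180 mL

Step 1: 3-fold → factor 3
Step 2: 65 μL + 1150 μL = 1215 μL total → factor 1215/65 = 18.692
Step 3: 35 μL + 2900 μL = 2935 μL total → factor 2935/35 = 83.857
Step 4: v brought to 23 mL → factor = 23 mL/v
Step 5: 15 μL + 1050 μL = 1065 μL total → factor 1065/15 = 71
Step 6: 0.42 mL + 4350 μL = 4.77 mL total → factor 4.77/0.42 = 11.357
Product of known-step factors = 3.7919 × 10^6
Overall factor = 2.00 M / (4.13 nM) = 4.8426 × 10^8
Step-4 factor = 4.8426 × 10^8 / 3.7919 × 10^6 = 127.71
v = 23 mL / 127.71 = 0.180 mL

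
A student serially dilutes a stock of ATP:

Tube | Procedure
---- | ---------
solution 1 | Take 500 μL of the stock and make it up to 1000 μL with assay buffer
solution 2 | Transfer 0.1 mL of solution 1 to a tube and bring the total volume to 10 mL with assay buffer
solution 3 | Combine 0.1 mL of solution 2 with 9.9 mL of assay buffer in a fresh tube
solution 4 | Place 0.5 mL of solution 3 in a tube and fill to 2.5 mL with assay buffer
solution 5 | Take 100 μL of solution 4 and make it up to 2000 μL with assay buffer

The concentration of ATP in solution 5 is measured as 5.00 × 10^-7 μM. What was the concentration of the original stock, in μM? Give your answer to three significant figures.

1.00 μM

Step 1: 500 μL brought to 1000 μL → factor 1000/500 = 2
Step 2: 0.1 mL brought to 10 mL → factor 10/0.1 = 100
Step 3: 0.1 mL + 9.9 mL = 10 mL total → factor 10/0.1 = 100
Step 4: 0.5 mL brought to 2.5 mL → factor 2.5/0.5 = 5
Step 5: 100 μL brought to 2000 μL → factor 2000/100 = 20
Overall dilution factor = 2 × 100 × 100 × 5 × 20 = 2 × 10^6
Stock = 5.00 × 10^-7 μM × 2 × 10^6 = 1.00 μM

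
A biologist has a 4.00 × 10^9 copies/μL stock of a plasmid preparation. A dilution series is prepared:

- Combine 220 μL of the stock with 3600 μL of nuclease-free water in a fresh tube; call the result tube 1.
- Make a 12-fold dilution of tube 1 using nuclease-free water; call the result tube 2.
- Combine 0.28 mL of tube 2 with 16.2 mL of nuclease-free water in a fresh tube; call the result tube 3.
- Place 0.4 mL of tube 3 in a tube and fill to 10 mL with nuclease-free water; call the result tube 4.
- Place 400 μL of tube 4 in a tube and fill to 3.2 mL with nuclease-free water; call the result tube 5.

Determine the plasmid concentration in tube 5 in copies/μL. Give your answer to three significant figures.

Step 1: 220 μL + 3600 μL = 3820 μL total → factor 3820/220 = 17.364
Step 2: 12-fold → factor 12
Step 3: 0.28 mL + 16.2 mL = 16.48 mL total → factor 16.48/0.28 = 58.857
Step 4: 0.4 mL brought to 10 mL → factor 10/0.4 = 25
Step 5: 400 μL brought to 3.2 mL → factor 3200/400 = 8
Overall dilution factor = 17.364 × 12 × 58.857 × 25 × 8 = 2.4527 × 10^6
Final = 4.00 × 10^9 copies/μL / 2.4527 × 10^6 = 1.63 × 10^3 copies/μL

1.63 × 10^3 copies/μL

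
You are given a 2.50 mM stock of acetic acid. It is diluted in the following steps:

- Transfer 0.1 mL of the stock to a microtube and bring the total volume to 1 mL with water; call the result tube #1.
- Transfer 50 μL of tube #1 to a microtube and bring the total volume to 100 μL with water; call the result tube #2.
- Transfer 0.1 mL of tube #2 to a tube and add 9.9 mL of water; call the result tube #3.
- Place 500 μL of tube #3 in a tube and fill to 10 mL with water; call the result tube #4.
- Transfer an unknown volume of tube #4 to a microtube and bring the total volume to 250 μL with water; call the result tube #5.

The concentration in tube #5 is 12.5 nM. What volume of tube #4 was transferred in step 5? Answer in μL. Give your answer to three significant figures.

Step 1: 0.1 mL brought to 1 mL → factor 1/0.1 = 10
Step 2: 50 μL brought to 100 μL → factor 100/50 = 2
Step 3: 0.1 mL + 9.9 mL = 10 mL total → factor 10/0.1 = 100
Step 4: 500 μL brought to 10 mL → factor 10000/500 = 20
Step 5: v brought to 250 μL → factor = 250 μL/v
Product of known-step factors = 40000
Overall factor = 2.50 mM / (12.5 nM) = 2 × 10^5
Step-5 factor = 2 × 10^5 / 40000 = 5
v = 250 μL / 5 = 50.0 μL

50.0 μL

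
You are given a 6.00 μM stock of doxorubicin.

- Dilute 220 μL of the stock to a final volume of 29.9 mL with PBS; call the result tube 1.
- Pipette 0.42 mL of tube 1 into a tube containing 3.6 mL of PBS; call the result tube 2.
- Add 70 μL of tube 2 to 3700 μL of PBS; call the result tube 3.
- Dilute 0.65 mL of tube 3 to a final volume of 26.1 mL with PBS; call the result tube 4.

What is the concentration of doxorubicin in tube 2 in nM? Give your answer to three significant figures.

4.61 nM

Step 1: 220 μL brought to 29.9 mL → factor 29900/220 = 135.91
Step 2: 0.42 mL + 3.6 mL = 4.02 mL total → factor 4.02/0.42 = 9.5714
Dilution factor through tube 2 = 135.91 × 9.5714 = 1300.8
[tube 2] = 6.00 μM / 1300.8 = 0.004612 μM = 4.61 nM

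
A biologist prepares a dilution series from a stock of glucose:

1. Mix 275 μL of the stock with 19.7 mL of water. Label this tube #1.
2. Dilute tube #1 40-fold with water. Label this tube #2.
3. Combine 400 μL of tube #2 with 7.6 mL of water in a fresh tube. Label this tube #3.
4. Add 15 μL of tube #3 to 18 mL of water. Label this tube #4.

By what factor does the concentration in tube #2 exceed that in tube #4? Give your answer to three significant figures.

2.40 × 10^4

Step 1: 275 μL + 19.7 mL = 19975 μL total → factor 19975/275 = 72.636
Step 2: 40-fold → factor 40
Step 3: 400 μL + 7.6 mL = 8000 μL total → factor 8000/400 = 20
Step 4: 15 μL + 18 mL = 18015 μL total → factor 18015/15 = 1201
Dilution factor to tube #2 = 2905.5; to tube #4 = 6.9789 × 10^7
[tube #2]/[tube #4] = (factor to tube #4)/(factor to tube #2) = 6.9789 × 10^7/2905.5 = 2.40 × 10^4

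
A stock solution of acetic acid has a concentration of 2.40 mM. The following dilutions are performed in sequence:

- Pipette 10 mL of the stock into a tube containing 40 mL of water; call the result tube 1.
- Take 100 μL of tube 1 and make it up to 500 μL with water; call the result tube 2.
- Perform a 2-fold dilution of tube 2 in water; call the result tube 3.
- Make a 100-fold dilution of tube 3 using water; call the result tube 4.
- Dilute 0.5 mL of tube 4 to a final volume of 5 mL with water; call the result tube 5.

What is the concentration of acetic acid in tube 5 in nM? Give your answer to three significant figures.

Step 1: 10 mL + 40 mL = 50 mL total → factor 50/10 = 5
Step 2: 100 μL brought to 500 μL → factor 500/100 = 5
Step 3: 2-fold → factor 2
Step 4: 100-fold → factor 100
Step 5: 0.5 mL brought to 5 mL → factor 5/0.5 = 10
Overall dilution factor = 5 × 5 × 2 × 100 × 10 = 50000
Final = 2.40 mM / 50000 = 4.800 × 10^-5 mM = 48.0 nM

48.0 nM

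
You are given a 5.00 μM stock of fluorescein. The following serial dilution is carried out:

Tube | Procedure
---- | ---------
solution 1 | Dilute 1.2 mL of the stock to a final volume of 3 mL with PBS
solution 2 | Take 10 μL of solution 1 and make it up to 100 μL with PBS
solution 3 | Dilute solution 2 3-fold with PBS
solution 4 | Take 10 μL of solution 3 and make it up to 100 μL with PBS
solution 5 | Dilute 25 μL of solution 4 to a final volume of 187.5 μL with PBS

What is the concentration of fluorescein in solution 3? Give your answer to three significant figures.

Step 1: 1.2 mL brought to 3 mL → factor 3/1.2 = 2.5
Step 2: 10 μL brought to 100 μL → factor 100/10 = 10
Step 3: 3-fold → factor 3
Dilution factor through solution 3 = 2.5 × 10 × 3 = 75
[solution 3] = 5.00 μM / 75 = 0.0667 μM

0.0667 μM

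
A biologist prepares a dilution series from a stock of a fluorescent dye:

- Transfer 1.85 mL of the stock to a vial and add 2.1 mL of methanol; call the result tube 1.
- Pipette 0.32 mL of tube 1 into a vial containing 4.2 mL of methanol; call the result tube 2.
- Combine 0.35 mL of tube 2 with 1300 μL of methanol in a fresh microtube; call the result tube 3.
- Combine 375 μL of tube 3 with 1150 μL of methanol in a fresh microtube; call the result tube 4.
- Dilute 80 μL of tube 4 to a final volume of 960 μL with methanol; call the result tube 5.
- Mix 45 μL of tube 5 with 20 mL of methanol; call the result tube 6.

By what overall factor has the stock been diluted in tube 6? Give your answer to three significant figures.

Step 1: 1.85 mL + 2.1 mL = 3.95 mL total → factor 3.95/1.85 = 2.1351
Step 2: 0.32 mL + 4.2 mL = 4.52 mL total → factor 4.52/0.32 = 14.125
Step 3: 0.35 mL + 1300 μL = 1.65 mL total → factor 1.65/0.35 = 4.7143
Step 4: 375 μL + 1150 μL = 1525 μL total → factor 1525/375 = 4.0667
Step 5: 80 μL brought to 960 μL → factor 960/80 = 12
Step 6: 45 μL + 20 mL = 20045 μL total → factor 20045/45 = 445.44
Overall dilution factor = 2.1351 × 14.125 × 4.7143 × 4.0667 × 12 × 445.44 = 3.0906 × 10^6

3.09 × 10^6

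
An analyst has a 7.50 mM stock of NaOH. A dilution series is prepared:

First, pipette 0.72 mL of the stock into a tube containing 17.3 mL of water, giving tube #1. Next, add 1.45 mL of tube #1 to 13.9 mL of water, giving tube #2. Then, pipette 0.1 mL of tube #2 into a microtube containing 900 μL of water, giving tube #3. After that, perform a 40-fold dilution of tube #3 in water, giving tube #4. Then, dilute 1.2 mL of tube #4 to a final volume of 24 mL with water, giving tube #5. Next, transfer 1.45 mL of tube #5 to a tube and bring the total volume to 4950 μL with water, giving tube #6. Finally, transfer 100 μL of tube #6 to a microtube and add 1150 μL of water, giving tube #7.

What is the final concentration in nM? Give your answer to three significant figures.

0.0829 nM

Step 1: 0.72 mL + 17.3 mL = 18.02 mL total → factor 18.02/0.72 = 25.028
Step 2: 1.45 mL + 13.9 mL = 15.35 mL total → factor 15.35/1.45 = 10.586
Step 3: 0.1 mL + 900 μL = 1 mL total → factor 1/0.1 = 10
Step 4: 40-fold → factor 40
Step 5: 1.2 mL brought to 24 mL → factor 24/1.2 = 20
Step 6: 1.45 mL brought to 4950 μL → factor 4.95/1.45 = 3.4138
Step 7: 100 μL + 1150 μL = 1250 μL total → factor 1250/100 = 12.5
Overall dilution factor = 25.028 × 10.586 × 10 × 40 × 20 × 3.4138 × 12.5 = 9.0448 × 10^7
Final = 7.50 mM / 9.0448 × 10^7 = 8.292 × 10^-8 mM = 0.0829 nM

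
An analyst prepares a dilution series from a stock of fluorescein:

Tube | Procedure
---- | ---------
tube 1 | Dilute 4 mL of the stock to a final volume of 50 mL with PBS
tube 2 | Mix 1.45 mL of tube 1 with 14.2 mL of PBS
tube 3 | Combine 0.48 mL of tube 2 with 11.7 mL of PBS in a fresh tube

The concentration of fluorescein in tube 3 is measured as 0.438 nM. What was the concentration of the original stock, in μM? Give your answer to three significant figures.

Step 1: 4 mL brought to 50 mL → factor 50/4 = 12.5
Step 2: 1.45 mL + 14.2 mL = 15.65 mL total → factor 15.65/1.45 = 10.793
Step 3: 0.48 mL + 11.7 mL = 12.18 mL total → factor 12.18/0.48 = 25.375
Overall dilution factor = 12.5 × 10.793 × 25.375 = 3423.4
Stock = 0.438 nM × 3423.4 = 1499 nM = 1.50 μM

1.50 μM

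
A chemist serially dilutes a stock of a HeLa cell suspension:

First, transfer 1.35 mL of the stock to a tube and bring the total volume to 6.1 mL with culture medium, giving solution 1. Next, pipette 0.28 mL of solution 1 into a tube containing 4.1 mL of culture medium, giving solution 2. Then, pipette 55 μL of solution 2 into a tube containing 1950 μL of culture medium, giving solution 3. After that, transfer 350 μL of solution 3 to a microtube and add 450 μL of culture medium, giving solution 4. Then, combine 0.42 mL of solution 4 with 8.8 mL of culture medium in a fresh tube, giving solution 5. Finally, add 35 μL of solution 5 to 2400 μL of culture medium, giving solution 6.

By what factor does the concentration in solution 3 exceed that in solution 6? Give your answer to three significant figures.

Step 1: 1.35 mL brought to 6.1 mL → factor 6.1/1.35 = 4.5185
Step 2: 0.28 mL + 4.1 mL = 4.38 mL total → factor 4.38/0.28 = 15.643
Step 3: 55 μL + 1950 μL = 2005 μL total → factor 2005/55 = 36.455
Step 4: 350 μL + 450 μL = 800 μL total → factor 800/350 = 2.2857
Step 5: 0.42 mL + 8.8 mL = 9.22 mL total → factor 9.22/0.42 = 21.952
Step 6: 35 μL + 2400 μL = 2435 μL total → factor 2435/35 = 69.571
Dilution factor to solution 3 = 2576.7; to solution 6 = 8.9949 × 10^6
[solution 3]/[solution 6] = (factor to solution 6)/(factor to solution 3) = 8.9949 × 10^6/2576.7 = 3.49 × 10^3

3.49 × 10^3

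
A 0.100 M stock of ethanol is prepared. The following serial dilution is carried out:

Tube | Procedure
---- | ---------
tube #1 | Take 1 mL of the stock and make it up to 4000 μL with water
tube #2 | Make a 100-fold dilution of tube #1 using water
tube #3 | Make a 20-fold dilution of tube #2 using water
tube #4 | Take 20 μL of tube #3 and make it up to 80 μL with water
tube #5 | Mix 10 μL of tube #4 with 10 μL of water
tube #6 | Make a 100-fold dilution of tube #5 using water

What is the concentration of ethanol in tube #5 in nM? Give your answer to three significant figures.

Step 1: 1 mL brought to 4000 μL → factor 4/1 = 4
Step 2: 100-fold → factor 100
Step 3: 20-fold → factor 20
Step 4: 20 μL brought to 80 μL → factor 80/20 = 4
Step 5: 10 μL + 10 μL = 20 μL total → factor 20/10 = 2
Dilution factor through tube #5 = 4 × 100 × 20 × 4 × 2 = 64000
[tube #5] = 0.100 M / 64000 = 1.563 × 10^-6 M = 1.56 × 10^3 nM

1.56 × 10^3 nM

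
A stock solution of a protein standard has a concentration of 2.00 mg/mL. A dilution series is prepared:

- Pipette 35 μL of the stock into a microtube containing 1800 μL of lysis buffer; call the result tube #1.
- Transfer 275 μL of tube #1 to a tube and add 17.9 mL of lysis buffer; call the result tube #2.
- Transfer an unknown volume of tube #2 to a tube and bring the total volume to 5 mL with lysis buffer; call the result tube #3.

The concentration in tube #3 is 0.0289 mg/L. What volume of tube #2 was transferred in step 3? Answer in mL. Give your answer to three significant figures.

Step 1: 35 μL + 1800 μL = 1835 μL total → factor 1835/35 = 52.429
Step 2: 275 μL + 17.9 mL = 18175 μL total → factor 18175/275 = 66.091
Step 3: v brought to 5 mL → factor = 5 mL/v
Product of known-step factors = 3465.1
Overall factor = 2.00 mg/mL / (0.0289 mg/L) = 69204
Step-3 factor = 69204 / 3465.1 = 19.972
v = 5 mL / 19.972 = 0.250 mL

0.250 mL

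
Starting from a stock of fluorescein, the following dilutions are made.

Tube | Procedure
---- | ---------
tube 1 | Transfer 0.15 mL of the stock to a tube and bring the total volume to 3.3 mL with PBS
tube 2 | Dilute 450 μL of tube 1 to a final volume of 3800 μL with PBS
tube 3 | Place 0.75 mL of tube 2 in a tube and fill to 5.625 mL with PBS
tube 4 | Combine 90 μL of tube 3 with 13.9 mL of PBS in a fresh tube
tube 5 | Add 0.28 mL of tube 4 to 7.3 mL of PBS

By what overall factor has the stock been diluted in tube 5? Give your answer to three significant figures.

5.86 × 10^6

Step 1: 0.15 mL brought to 3.3 mL → factor 3.3/0.15 = 22
Step 2: 450 μL brought to 3800 μL → factor 3800/450 = 8.4444
Step 3: 0.75 mL brought to 5.625 mL → factor 5.625/0.75 = 7.5
Step 4: 90 μL + 13.9 mL = 13990 μL total → factor 13990/90 = 155.44
Step 5: 0.28 mL + 7.3 mL = 7.58 mL total → factor 7.58/0.28 = 27.071
Overall dilution factor = 22 × 8.4444 × 7.5 × 155.44 × 27.071 = 5.8633 × 10^6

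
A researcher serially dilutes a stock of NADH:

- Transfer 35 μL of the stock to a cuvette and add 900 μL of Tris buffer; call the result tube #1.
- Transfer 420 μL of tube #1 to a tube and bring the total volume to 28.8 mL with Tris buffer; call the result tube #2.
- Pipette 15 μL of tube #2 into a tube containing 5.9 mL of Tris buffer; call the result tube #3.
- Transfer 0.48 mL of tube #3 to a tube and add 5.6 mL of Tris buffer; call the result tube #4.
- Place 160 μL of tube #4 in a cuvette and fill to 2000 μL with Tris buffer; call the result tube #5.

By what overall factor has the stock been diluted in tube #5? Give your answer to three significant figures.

1.14 × 10^8

Step 1: 35 μL + 900 μL = 935 μL total → factor 935/35 = 26.714
Step 2: 420 μL brought to 28.8 mL → factor 28800/420 = 68.571
Step 3: 15 μL + 5.9 mL = 5915 μL total → factor 5915/15 = 394.33
Step 4: 0.48 mL + 5.6 mL = 6.08 mL total → factor 6.08/0.48 = 12.667
Step 5: 160 μL brought to 2000 μL → factor 2000/160 = 12.5
Overall dilution factor = 26.714 × 68.571 × 394.33 × 12.667 × 12.5 = 1.1437 × 10^8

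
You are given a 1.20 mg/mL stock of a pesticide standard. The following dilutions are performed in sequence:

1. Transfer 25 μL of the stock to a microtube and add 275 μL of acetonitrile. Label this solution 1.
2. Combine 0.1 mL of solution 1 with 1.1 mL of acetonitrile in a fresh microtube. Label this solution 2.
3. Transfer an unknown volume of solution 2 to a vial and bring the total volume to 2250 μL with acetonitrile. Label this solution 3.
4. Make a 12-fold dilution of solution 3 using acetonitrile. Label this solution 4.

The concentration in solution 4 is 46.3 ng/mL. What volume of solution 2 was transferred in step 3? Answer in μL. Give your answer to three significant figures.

Step 1: 25 μL + 275 μL = 300 μL total → factor 300/25 = 12
Step 2: 0.1 mL + 1.1 mL = 1.2 mL total → factor 1.2/0.1 = 12
Step 3: v brought to 2250 μL → factor = 2250 μL/v
Step 4: 12-fold → factor 12
Product of known-step factors = 1728
Overall factor = 1.20 mg/mL / (46.3 ng/mL) = 25918
Step-3 factor = 25918 / 1728 = 14.999
v = 2250 μL / 14.999 = 150 μL

150 μL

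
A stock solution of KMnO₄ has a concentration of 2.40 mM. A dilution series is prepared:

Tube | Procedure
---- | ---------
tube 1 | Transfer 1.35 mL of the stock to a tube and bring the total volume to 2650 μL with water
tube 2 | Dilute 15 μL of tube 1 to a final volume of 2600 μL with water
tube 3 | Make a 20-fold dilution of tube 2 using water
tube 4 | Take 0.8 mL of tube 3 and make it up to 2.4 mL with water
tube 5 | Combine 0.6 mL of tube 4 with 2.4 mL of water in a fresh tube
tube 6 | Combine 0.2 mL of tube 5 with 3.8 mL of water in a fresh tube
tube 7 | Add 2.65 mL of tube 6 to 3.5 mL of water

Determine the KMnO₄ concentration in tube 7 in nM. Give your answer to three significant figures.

0.507 nM

Step 1: 1.35 mL brought to 2650 μL → factor 2.65/1.35 = 1.963
Step 2: 15 μL brought to 2600 μL → factor 2600/15 = 173.33
Step 3: 20-fold → factor 20
Step 4: 0.8 mL brought to 2.4 mL → factor 2.4/0.8 = 3
Step 5: 0.6 mL + 2.4 mL = 3 mL total → factor 3/0.6 = 5
Step 6: 0.2 mL + 3.8 mL = 4 mL total → factor 4/0.2 = 20
Step 7: 2.65 mL + 3.5 mL = 6.15 mL total → factor 6.15/2.65 = 2.3208
Overall dilution factor = 1.963 × 173.33 × 20 × 3 × 5 × 20 × 2.3208 = 4.7378 × 10^6
Final = 2.40 mM / 4.7378 × 10^6 = 5.066 × 10^-7 mM = 0.507 nM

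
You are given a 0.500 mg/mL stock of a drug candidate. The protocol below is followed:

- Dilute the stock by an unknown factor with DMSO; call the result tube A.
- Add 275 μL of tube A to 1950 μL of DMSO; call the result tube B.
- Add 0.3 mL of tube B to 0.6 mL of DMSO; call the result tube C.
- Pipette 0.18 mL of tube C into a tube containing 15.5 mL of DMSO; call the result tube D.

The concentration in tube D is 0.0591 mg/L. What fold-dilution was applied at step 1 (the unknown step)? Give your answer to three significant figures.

4.00-fold

Step 1: unknown factor x
Step 2: 275 μL + 1950 μL = 2225 μL total → factor 2225/275 = 8.0909
Step 3: 0.3 mL + 0.6 mL = 0.9 mL total → factor 0.9/0.3 = 3
Step 4: 0.18 mL + 15.5 mL = 15.68 mL total → factor 15.68/0.18 = 87.111
Product of known-step factors = 2114.4
Overall factor = 0.500 mg/mL / (0.0591 mg/L) = 8460.2
x = 8460.2 / 2114.4 = 4.00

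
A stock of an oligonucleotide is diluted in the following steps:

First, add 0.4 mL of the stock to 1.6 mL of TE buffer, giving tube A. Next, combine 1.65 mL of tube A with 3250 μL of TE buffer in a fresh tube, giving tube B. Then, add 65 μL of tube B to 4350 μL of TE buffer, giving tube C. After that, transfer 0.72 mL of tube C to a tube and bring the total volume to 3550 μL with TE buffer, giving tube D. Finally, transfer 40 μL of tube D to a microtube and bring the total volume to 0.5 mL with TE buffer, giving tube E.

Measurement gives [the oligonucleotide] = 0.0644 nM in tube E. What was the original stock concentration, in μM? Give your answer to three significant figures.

Step 1: 0.4 mL + 1.6 mL = 2 mL total → factor 2/0.4 = 5
Step 2: 1.65 mL + 3250 μL = 4.9 mL total → factor 4.9/1.65 = 2.9697
Step 3: 65 μL + 4350 μL = 4415 μL total → factor 4415/65 = 67.923
Step 4: 0.72 mL brought to 3550 μL → factor 3.55/0.72 = 4.9306
Step 5: 40 μL brought to 0.5 mL → factor 500/40 = 12.5
Overall dilution factor = 5 × 2.9697 × 67.923 × 4.9306 × 12.5 = 62159
Stock = 0.0644 nM × 62159 = 4003 nM = 4.00 μM

4.00 μM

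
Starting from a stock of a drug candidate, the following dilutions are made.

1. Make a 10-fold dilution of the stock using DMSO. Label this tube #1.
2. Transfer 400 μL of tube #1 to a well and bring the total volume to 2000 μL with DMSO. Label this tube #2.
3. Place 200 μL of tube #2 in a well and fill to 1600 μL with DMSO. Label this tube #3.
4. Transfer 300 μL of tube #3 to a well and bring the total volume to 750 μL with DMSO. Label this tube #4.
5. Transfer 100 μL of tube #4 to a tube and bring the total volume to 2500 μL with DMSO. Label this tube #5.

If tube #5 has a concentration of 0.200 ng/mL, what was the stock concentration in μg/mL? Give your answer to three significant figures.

5.00 μg/mL

Step 1: 10-fold → factor 10
Step 2: 400 μL brought to 2000 μL → factor 2000/400 = 5
Step 3: 200 μL brought to 1600 μL → factor 1600/200 = 8
Step 4: 300 μL brought to 750 μL → factor 750/300 = 2.5
Step 5: 100 μL brought to 2500 μL → factor 2500/100 = 25
Overall dilution factor = 10 × 5 × 8 × 2.5 × 25 = 25000
Stock = 0.200 ng/mL × 25000 = 5000 ng/mL = 5.00 μg/mL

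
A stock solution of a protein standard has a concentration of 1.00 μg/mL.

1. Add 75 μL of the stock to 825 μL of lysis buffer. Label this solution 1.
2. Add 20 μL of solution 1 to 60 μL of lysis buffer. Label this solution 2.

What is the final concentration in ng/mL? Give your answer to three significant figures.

20.8 ng/mL

Step 1: 75 μL + 825 μL = 900 μL total → factor 900/75 = 12
Step 2: 20 μL + 60 μL = 80 μL total → factor 80/20 = 4
Overall dilution factor = 12 × 4 = 48
Final = 1.00 μg/mL / 48 = 0.02083 μg/mL = 20.8 ng/mL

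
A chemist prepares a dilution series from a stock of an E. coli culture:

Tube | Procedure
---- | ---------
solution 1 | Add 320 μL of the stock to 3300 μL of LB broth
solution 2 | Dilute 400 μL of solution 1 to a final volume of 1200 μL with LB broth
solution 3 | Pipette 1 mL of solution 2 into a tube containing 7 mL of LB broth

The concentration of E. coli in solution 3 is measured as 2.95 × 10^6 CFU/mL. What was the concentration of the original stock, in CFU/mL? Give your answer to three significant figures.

8.01 × 10^8 CFU/mL

Step 1: 320 μL + 3300 μL = 3620 μL total → factor 3620/320 = 11.312
Step 2: 400 μL brought to 1200 μL → factor 1200/400 = 3
Step 3: 1 mL + 7 mL = 8 mL total → factor 8/1 = 8
Overall dilution factor = 11.312 × 3 × 8 = 271.5
Stock = 2.95 × 10^6 CFU/mL × 271.5 = 8.01 × 10^8 CFU/mL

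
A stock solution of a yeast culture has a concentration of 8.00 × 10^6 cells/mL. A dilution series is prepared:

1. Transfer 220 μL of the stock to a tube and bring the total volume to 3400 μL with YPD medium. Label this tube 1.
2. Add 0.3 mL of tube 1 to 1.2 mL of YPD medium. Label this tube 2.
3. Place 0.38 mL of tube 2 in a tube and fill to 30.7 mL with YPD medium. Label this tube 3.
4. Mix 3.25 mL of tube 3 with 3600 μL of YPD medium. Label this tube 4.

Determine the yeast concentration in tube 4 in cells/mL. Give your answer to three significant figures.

608 cells/mL

Step 1: 220 μL brought to 3400 μL → factor 3400/220 = 15.455
Step 2: 0.3 mL + 1.2 mL = 1.5 mL total → factor 1.5/0.3 = 5
Step 3: 0.38 mL brought to 30.7 mL → factor 30.7/0.38 = 80.789
Step 4: 3.25 mL + 3600 μL = 6.85 mL total → factor 6.85/3.25 = 2.1077
Overall dilution factor = 15.455 × 5 × 80.789 × 2.1077 = 13158
Final = 8.00 × 10^6 cells/mL / 13158 = 608 cells/mL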